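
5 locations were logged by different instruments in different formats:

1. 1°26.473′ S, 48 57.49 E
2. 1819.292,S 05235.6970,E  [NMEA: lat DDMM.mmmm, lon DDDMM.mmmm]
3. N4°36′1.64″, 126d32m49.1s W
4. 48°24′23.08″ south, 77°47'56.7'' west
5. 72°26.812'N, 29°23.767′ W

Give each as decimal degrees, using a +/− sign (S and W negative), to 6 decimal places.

1. -1.441217, 48.958167
2. -18.321533, 52.594950
3. 4.600456, -126.546972
4. -48.406411, -77.799083
5. 72.446867, -29.396117

Point 1:
  Lat: 1 + 26.473/60 = 1.4412167
  S ⇒ negate
  Lon: 48 + 57.49/60 = 48.9581667
  E ⇒ keep positive
Point 2:
  Lat: degrees = first 2 digits = 18, minutes = 19.292; 18 + 19.292/60 = 18.3215333
  hemisphere S, so the sign is −
  Longitude: split at 3 digits → 052° and 35.697′; 52 + 35.697/60 = 52.5949500
  E ⇒ keep positive
Point 3:
  φ: 4° + 36/60 + 1.64/3600 = 4 + 0.600000 + 0.000456 = 4.6004556
  N → positive
  Lon: 126 + 32/60 + 49.1/3600 = 126.5469722
  hemisphere W, so the sign is −
Point 4:
  Latitude: 24′ + 23.08″ = 24.38467′; 48 + 24.38467/60 = 48.4064111
  S ⇒ negate
  Lon: 47′ + 56.7″ = 47.94500′; 77 + 47.94500/60 = 77.7990833
  W → negative
Point 5:
  φ: 72 + 26.812/60 = 72.4468667
  N ⇒ keep positive
  Longitude: 29 + 23.767/60 = 29.3961167
  W ⇒ negate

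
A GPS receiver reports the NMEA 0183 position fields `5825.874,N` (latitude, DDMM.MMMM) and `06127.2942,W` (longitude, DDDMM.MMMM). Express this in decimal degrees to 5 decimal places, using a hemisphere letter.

φ: split at 2 digits → 58° and 25.874′; 58 + 25.874/60 = 58.431233
Lon: degrees = first 3 digits = 61, minutes = 27.2942; 61 + 27.2942/60 = 61.454903

58.43123° N, 61.45490° W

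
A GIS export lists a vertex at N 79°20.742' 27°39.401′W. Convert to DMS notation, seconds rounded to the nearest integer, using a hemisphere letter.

79°20′45″ N, 27°39′24″ W

Latitude: fractional minutes 0.74200 × 60 = 44.52″
Lon: 39.40100′ → 39′ and 0.40100 × 60 = 24.06″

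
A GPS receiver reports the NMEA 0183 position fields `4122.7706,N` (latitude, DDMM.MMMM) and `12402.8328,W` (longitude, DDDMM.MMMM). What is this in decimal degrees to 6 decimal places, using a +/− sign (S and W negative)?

41.379510, -124.047213

Lat: degrees = first 2 digits = 41, minutes = 22.7706; 41 + 22.7706/60 = 41.3795100
N ⇒ keep positive
Longitude: split at 3 digits → 124° and 2.8328′; 124 + 2.8328/60 = 124.0472133
W ⇒ negate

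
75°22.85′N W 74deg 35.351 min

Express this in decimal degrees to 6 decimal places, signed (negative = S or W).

75.380833, -74.589183

Lat: 22.85′ = 0.380833°; total 75.3808333
N → positive
λ: 74 + 35.351/60 = 74.5891833
hemisphere W, so the sign is −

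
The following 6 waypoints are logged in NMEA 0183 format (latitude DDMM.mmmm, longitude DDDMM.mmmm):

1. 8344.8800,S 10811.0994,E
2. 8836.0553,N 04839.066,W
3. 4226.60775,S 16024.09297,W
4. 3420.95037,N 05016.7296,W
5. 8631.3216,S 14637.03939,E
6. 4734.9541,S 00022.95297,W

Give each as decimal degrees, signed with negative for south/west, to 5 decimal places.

Point 1:
  Latitude: degrees = first 2 digits = 83, minutes = 44.88; 83 + 44.88/60 = 83.748000
  S → negative
  λ: degrees = first 3 digits = 108, minutes = 11.0994; 108 + 11.0994/60 = 108.184990
  E → positive
Point 2:
  Latitude: split at 2 digits → 88° and 36.0553′; 88 + 36.0553/60 = 88.600922
  N ⇒ keep positive
  λ: split at 3 digits → 048° and 39.066′; 48 + 39.066/60 = 48.651100
  W ⇒ negate
Point 3:
  φ: split at 2 digits → 42° and 26.60775′; 42 + 26.60775/60 = 42.443463
  hemisphere S, so the sign is −
  λ: degrees = first 3 digits = 160, minutes = 24.09297; 160 + 24.09297/60 = 160.401550
  hemisphere W, so the sign is −
Point 4:
  Latitude: degrees = first 2 digits = 34, minutes = 20.95037; 34 + 20.95037/60 = 34.349173
  N ⇒ keep positive
  λ: degrees = first 3 digits = 50, minutes = 16.7296; 50 + 16.7296/60 = 50.278827
  W → negative
Point 5:
  Lat: degrees = first 2 digits = 86, minutes = 31.3216; 86 + 31.3216/60 = 86.522027
  S → negative
  Longitude: degrees = first 3 digits = 146, minutes = 37.03939; 146 + 37.03939/60 = 146.617323
  E ⇒ keep positive
Point 6:
  φ: degrees = first 2 digits = 47, minutes = 34.9541; 47 + 34.9541/60 = 47.582568
  hemisphere S, so the sign is −
  λ: degrees = first 3 digits = 0, minutes = 22.95297; 0 + 22.95297/60 = 0.382550
  W ⇒ negate

1. -83.74800, 108.18499
2. 88.60092, -48.65110
3. -42.44346, -160.40155
4. 34.34917, -50.27883
5. -86.52203, 146.61732
6. -47.58257, -0.38255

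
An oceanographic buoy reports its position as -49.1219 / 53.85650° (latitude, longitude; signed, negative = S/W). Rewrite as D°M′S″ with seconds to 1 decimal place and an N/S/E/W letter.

49°07′18.8″ S, 53°51′23.4″ E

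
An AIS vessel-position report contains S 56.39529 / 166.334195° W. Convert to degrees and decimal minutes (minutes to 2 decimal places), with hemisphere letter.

56° 23.72′ S, 166° 20.05′ W

Lat: fractional part 0.395290 → 23.7174 minutes
Lon: 166° + 0.334195 × 60 = 166° 20.0517′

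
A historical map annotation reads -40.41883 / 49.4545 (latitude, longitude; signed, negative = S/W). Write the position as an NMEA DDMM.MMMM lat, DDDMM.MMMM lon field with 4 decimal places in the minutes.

4025.1298,S / 04927.2700,E

Latitude is negative → S; |value| = 40.418830
φ: 40° + 0.418830 × 60 = 40° 25.129800′
Lon: fractional part 0.454500 → 27.270000 minutes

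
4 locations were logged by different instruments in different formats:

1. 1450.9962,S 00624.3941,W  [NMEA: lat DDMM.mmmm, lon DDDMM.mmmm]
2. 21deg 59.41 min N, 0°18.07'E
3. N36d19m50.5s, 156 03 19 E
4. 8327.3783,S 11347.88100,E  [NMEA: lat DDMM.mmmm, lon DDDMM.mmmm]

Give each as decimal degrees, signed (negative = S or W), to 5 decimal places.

Point 1:
  Latitude: split at 2 digits → 14° and 50.9962′; 14 + 50.9962/60 = 14.849937
  S → negative
  Longitude: split at 3 digits → 006° and 24.3941′; 6 + 24.3941/60 = 6.406568
  W → negative
Point 2:
  Lat: 59.41′ = 0.990167°; total 21.990167
  N ⇒ keep positive
  Longitude: 0 + 18.07/60 = 0.301167
  E ⇒ keep positive
Point 3:
  Lat: 36 + 19/60 + 50.5/3600 = 36.330694
  N → positive
  λ: 3′ + 19″ = 3.31667′; 156 + 3.31667/60 = 156.055278
  E → positive
Point 4:
  Lat: split at 2 digits → 83° and 27.3783′; 83 + 27.3783/60 = 83.456305
  S → negative
  λ: degrees = first 3 digits = 113, minutes = 47.881; 113 + 47.881/60 = 113.798017
  E → positive

1. -14.84994, -6.40657
2. 21.99017, 0.30117
3. 36.33069, 156.05528
4. -83.45631, 113.79802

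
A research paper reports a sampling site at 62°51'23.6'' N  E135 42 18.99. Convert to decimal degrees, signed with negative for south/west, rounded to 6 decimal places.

62.856556, 135.705275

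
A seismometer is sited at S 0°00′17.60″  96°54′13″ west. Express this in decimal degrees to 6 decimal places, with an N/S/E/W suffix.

φ: 0′ + 17.6″ = 0.29333′; 0 + 0.29333/60 = 0.0048889
Lon: 54′ + 13″ = 54.21667′; 96 + 54.21667/60 = 96.9036111

0.004889° S, 96.903611° W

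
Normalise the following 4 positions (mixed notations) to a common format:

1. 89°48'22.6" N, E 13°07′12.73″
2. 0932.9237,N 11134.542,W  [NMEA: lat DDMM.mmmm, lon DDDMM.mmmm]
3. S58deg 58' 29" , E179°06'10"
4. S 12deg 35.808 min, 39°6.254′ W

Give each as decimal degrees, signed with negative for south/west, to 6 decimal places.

Point 1:
  Latitude: 89° + 48/60 + 22.6/3600 = 89 + 0.800000 + 0.006278 = 89.8062778
  N → positive
  λ: 13° + 7/60 + 12.73/3600 = 13 + 0.116667 + 0.003536 = 13.1202028
  E ⇒ keep positive
Point 2:
  Lat: split at 2 digits → 09° and 32.9237′; 9 + 32.9237/60 = 9.5487283
  N ⇒ keep positive
  Longitude: degrees = first 3 digits = 111, minutes = 34.542; 111 + 34.542/60 = 111.5757000
  W ⇒ negate
Point 3:
  Latitude: 58° + 58/60 + 29/3600 = 58 + 0.966667 + 0.008056 = 58.9747222
  S ⇒ negate
  λ: 179° + 6/60 + 10/3600 = 179 + 0.100000 + 0.002778 = 179.1027778
  E → positive
Point 4:
  Lat: 35.808′ = 0.596800°; total 12.5968000
  S ⇒ negate
  Longitude: 39 + 6.254/60 = 39.1042333
  hemisphere W, so the sign is −

1. 89.806278, 13.120203
2. 9.548728, -111.575700
3. -58.974722, 179.102778
4. -12.596800, -39.104233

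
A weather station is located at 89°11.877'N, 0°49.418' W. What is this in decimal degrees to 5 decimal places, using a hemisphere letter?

89.19795° N, 0.82363° W

φ: 89 + 11.877/60 = 89.197950
Longitude: 49.418′ = 0.823633°; total 0.823633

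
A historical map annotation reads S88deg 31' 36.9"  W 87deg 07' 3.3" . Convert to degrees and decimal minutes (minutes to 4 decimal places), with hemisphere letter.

Lat: 31 + 36.9/60 = 31.615000′
Longitude: seconds/60 = 0.05500; minutes = 7 + 0.05500 = 7.055000

88° 31.6150′ S, 87° 7.0550′ W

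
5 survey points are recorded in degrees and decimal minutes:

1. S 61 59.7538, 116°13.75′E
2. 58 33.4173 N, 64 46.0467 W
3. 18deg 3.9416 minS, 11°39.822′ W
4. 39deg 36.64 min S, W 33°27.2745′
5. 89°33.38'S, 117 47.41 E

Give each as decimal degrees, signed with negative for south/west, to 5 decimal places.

1. -61.99590, 116.22917
2. 58.55696, -64.76745
3. -18.06569, -11.66370
4. -39.61067, -33.45458
5. -89.55633, 117.79017

Point 1:
  Latitude: 61 + 59.7538/60 = 61.995897
  hemisphere S, so the sign is −
  Longitude: 116 + 13.75/60 = 116.229167
  E → positive
Point 2:
  Lat: 33.4173′ = 0.556955°; total 58.556955
  N → positive
  λ: 64 + 46.0467/60 = 64.767445
  W → negative
Point 3:
  φ: 18 + 3.9416/60 = 18.065693
  S ⇒ negate
  Longitude: 11 + 39.822/60 = 11.663700
  hemisphere W, so the sign is −
Point 4:
  Lat: 36.64′ = 0.610667°; total 39.610667
  hemisphere S, so the sign is −
  Lon: 33 + 27.2745/60 = 33.454575
  W ⇒ negate
Point 5:
  Latitude: 89 + 33.38/60 = 89.556333
  S ⇒ negate
  Lon: 117 + 47.41/60 = 117.790167
  E ⇒ keep positive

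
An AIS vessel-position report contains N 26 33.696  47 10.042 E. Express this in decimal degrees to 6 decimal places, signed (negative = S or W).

26.561600, 47.167367

Latitude: 26 + 33.696/60 = 26.5616000
N ⇒ keep positive
λ: 10.042′ = 0.167367°; total 47.1673667
E ⇒ keep positive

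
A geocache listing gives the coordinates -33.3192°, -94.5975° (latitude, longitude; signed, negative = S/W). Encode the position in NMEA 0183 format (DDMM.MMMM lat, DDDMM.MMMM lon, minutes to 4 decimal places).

Latitude is negative → S; |value| = 33.319200
Lat: minutes = (33.319200 − 33) × 60 = 19.152000
Longitude is negative → W; |value| = 94.597500
Lon: 94° + 0.597500 × 60 = 94° 35.850000′

3319.1520,S / 09435.8500,W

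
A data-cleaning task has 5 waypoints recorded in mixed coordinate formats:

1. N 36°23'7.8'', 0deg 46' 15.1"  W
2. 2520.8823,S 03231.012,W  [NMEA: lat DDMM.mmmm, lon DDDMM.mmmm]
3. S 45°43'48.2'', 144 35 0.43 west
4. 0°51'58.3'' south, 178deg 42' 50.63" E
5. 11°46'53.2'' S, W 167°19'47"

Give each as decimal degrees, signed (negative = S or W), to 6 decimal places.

1. 36.385500, -0.770861
2. -25.348038, -32.516867
3. -45.730056, -144.583453
4. -0.866194, 178.714064
5. -11.781444, -167.329722

Point 1:
  φ: 36 + 23/60 + 7.8/3600 = 36.3855000
  N ⇒ keep positive
  λ: 0° + 46/60 + 15.1/3600 = 0 + 0.766667 + 0.004194 = 0.7708611
  hemisphere W, so the sign is −
Point 2:
  Lat: split at 2 digits → 25° and 20.8823′; 25 + 20.8823/60 = 25.3480383
  hemisphere S, so the sign is −
  Lon: degrees = first 3 digits = 32, minutes = 31.012; 32 + 31.012/60 = 32.5168667
  W → negative
Point 3:
  φ: 45 + 43/60 + 48.2/3600 = 45.7300556
  S ⇒ negate
  Longitude: 35′ + 0.43″ = 35.00717′; 144 + 35.00717/60 = 144.5834528
  W → negative
Point 4:
  Lat: 0° + 51/60 + 58.3/3600 = 0 + 0.850000 + 0.016194 = 0.8661944
  hemisphere S, so the sign is −
  Lon: 178° + 42/60 + 50.63/3600 = 178 + 0.700000 + 0.014064 = 178.7140639
  E ⇒ keep positive
Point 5:
  φ: 11° + 46/60 + 53.2/3600 = 11 + 0.766667 + 0.014778 = 11.7814444
  S → negative
  Lon: 19′ + 47″ = 19.78333′; 167 + 19.78333/60 = 167.3297222
  hemisphere W, so the sign is −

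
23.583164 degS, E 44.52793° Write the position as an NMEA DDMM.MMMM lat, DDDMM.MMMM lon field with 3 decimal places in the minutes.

Latitude: minutes = (23.583164 − 23) × 60 = 34.98984
λ: fractional part 0.527930 → 31.67580 minutes

2334.990,S / 04431.676,E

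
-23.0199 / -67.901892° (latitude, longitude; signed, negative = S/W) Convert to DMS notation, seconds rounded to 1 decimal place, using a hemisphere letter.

23°01′11.6″ S, 67°54′6.8″ W

Latitude is negative → S; |value| = 23.019900
Lat: whole degrees 23; 1.19400′ → 1′ and 11.640″
Longitude is negative → W; |value| = 67.901892
λ: 0.901892 × 60 = 54.11352′ → 54′, remainder × 60 = 6.811″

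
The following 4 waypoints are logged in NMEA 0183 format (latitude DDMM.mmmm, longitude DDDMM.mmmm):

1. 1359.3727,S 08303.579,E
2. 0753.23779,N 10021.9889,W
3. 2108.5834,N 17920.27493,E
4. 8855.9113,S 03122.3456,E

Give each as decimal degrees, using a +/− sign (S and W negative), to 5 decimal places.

Point 1:
  Lat: split at 2 digits → 13° and 59.3727′; 13 + 59.3727/60 = 13.989545
  S ⇒ negate
  λ: split at 3 digits → 083° and 3.579′; 83 + 3.579/60 = 83.059650
  E ⇒ keep positive
Point 2:
  Lat: split at 2 digits → 07° and 53.23779′; 7 + 53.23779/60 = 7.887297
  N ⇒ keep positive
  λ: degrees = first 3 digits = 100, minutes = 21.9889; 100 + 21.9889/60 = 100.366482
  W → negative
Point 3:
  Latitude: degrees = first 2 digits = 21, minutes = 8.5834; 21 + 8.5834/60 = 21.143057
  N → positive
  λ: split at 3 digits → 179° and 20.27493′; 179 + 20.27493/60 = 179.337916
  E → positive
Point 4:
  Lat: degrees = first 2 digits = 88, minutes = 55.9113; 88 + 55.9113/60 = 88.931855
  S → negative
  λ: degrees = first 3 digits = 31, minutes = 22.3456; 31 + 22.3456/60 = 31.372427
  E ⇒ keep positive

1. -13.98955, 83.05965
2. 7.88730, -100.36648
3. 21.14306, 179.33792
4. -88.93186, 31.37243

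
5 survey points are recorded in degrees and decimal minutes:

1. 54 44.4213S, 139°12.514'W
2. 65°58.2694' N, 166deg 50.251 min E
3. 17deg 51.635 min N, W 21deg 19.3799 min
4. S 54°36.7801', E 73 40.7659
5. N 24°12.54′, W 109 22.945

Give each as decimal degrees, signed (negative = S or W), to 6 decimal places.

1. -54.740355, -139.208567
2. 65.971157, 166.837517
3. 17.860583, -21.322998
4. -54.613002, 73.679432
5. 24.209000, -109.382417

Point 1:
  Lat: 44.4213′ = 0.740355°; total 54.7403550
  hemisphere S, so the sign is −
  Longitude: 139 + 12.514/60 = 139.2085667
  W → negative
Point 2:
  Latitude: 58.2694′ = 0.971157°; total 65.9711567
  N ⇒ keep positive
  Longitude: 50.251′ = 0.837517°; total 166.8375167
  E → positive
Point 3:
  Latitude: 51.635′ = 0.860583°; total 17.8605833
  N → positive
  Longitude: 21 + 19.3799/60 = 21.3229983
  W → negative
Point 4:
  φ: 54 + 36.7801/60 = 54.6130017
  S → negative
  Longitude: 40.7659′ = 0.679432°; total 73.6794317
  E → positive
Point 5:
  Latitude: 12.54′ = 0.209000°; total 24.2090000
  N → positive
  λ: 22.945′ = 0.382417°; total 109.3824167
  hemisphere W, so the sign is −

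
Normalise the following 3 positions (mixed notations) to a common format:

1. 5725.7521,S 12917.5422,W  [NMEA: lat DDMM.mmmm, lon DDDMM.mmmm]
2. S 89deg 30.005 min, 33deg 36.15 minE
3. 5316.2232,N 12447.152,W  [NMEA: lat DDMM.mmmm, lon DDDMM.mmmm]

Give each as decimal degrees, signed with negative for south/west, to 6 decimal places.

1. -57.429202, -129.292370
2. -89.500083, 33.602500
3. 53.270387, -124.785867

Point 1:
  Lat: split at 2 digits → 57° and 25.7521′; 57 + 25.7521/60 = 57.4292017
  S → negative
  Lon: split at 3 digits → 129° and 17.5422′; 129 + 17.5422/60 = 129.2923700
  W → negative
Point 2:
  Lat: 30.005′ = 0.500083°; total 89.5000833
  S ⇒ negate
  λ: 36.15′ = 0.602500°; total 33.6025000
  E → positive
Point 3:
  Lat: degrees = first 2 digits = 53, minutes = 16.2232; 53 + 16.2232/60 = 53.2703867
  N → positive
  λ: degrees = first 3 digits = 124, minutes = 47.152; 124 + 47.152/60 = 124.7858667
  W → negative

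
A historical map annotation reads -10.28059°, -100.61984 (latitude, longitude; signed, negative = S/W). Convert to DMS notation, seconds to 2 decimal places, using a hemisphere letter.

10°16′50.12″ S, 100°37′11.42″ W

Latitude is negative → S; |value| = 10.280590
Lat: 0.280590 × 60 = 16.83540′ → 16′, remainder × 60 = 50.1240″
Longitude is negative → W; |value| = 100.619840
Longitude: whole degrees 100; 37.19040′ → 37′ and 11.4240″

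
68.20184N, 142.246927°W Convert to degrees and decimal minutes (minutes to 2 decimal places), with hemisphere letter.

68° 12.11′ N, 142° 14.82′ W

Lat: minutes = (68.201840 − 68) × 60 = 12.1104
λ: fractional part 0.246927 → 14.8156 minutes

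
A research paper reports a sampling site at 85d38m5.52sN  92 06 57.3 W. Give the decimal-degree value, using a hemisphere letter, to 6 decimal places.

85.634867° N, 92.115917° W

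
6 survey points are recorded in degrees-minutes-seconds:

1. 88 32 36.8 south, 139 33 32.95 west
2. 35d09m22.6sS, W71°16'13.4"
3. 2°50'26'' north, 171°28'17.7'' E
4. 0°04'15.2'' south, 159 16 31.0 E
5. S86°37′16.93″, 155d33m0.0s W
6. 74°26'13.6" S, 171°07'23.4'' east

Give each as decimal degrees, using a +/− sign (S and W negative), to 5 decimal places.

1. -88.54356, -139.55915
2. -35.15628, -71.27039
3. 2.84056, 171.47158
4. -0.07089, 159.27528
5. -86.62137, -155.55000
6. -74.43711, 171.12317

Point 1:
  Lat: 32′ + 36.8″ = 32.61333′; 88 + 32.61333/60 = 88.543556
  S ⇒ negate
  Lon: 33′ + 32.95″ = 33.54917′; 139 + 33.54917/60 = 139.559153
  W ⇒ negate
Point 2:
  φ: 35° + 9/60 + 22.6/3600 = 35 + 0.150000 + 0.006278 = 35.156278
  hemisphere S, so the sign is −
  Longitude: 71° + 16/60 + 13.4/3600 = 71 + 0.266667 + 0.003722 = 71.270389
  W → negative
Point 3:
  Lat: 2 + 50/60 + 26/3600 = 2.840556
  N ⇒ keep positive
  Longitude: 171° + 28/60 + 17.7/3600 = 171 + 0.466667 + 0.004917 = 171.471583
  E ⇒ keep positive
Point 4:
  Latitude: 4′ + 15.2″ = 4.25333′; 0 + 4.25333/60 = 0.070889
  S ⇒ negate
  Longitude: 159° + 16/60 + 31/3600 = 159 + 0.266667 + 0.008611 = 159.275278
  E ⇒ keep positive
Point 5:
  Lat: 37′ + 16.93″ = 37.28217′; 86 + 37.28217/60 = 86.621369
  S ⇒ negate
  Lon: 155° + 33/60 + 0/3600 = 155 + 0.550000 + 0.000000 = 155.550000
  W ⇒ negate
Point 6:
  Lat: 74° + 26/60 + 13.6/3600 = 74 + 0.433333 + 0.003778 = 74.437111
  hemisphere S, so the sign is −
  Lon: 171° + 7/60 + 23.4/3600 = 171 + 0.116667 + 0.006500 = 171.123167
  E → positive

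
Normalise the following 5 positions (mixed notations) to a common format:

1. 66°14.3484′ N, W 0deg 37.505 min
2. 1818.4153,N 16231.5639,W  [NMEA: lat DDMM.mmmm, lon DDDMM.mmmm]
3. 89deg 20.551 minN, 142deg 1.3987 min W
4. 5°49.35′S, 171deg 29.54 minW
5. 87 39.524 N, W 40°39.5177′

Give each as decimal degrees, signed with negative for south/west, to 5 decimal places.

1. 66.23914, -0.62508
2. 18.30692, -162.52607
3. 89.34252, -142.02331
4. -5.82250, -171.49233
5. 87.65873, -40.65863

Point 1:
  Latitude: 66 + 14.3484/60 = 66.239140
  N ⇒ keep positive
  λ: 37.505′ = 0.625083°; total 0.625083
  W → negative
Point 2:
  Lat: degrees = first 2 digits = 18, minutes = 18.4153; 18 + 18.4153/60 = 18.306922
  N → positive
  λ: degrees = first 3 digits = 162, minutes = 31.5639; 162 + 31.5639/60 = 162.526065
  W → negative
Point 3:
  Lat: 20.551′ = 0.342517°; total 89.342517
  N → positive
  Lon: 142 + 1.3987/60 = 142.023312
  W → negative
Point 4:
  φ: 49.35′ = 0.822500°; total 5.822500
  hemisphere S, so the sign is −
  λ: 171 + 29.54/60 = 171.492333
  W ⇒ negate
Point 5:
  Lat: 87 + 39.524/60 = 87.658733
  N → positive
  λ: 39.5177′ = 0.658628°; total 40.658628
  W ⇒ negate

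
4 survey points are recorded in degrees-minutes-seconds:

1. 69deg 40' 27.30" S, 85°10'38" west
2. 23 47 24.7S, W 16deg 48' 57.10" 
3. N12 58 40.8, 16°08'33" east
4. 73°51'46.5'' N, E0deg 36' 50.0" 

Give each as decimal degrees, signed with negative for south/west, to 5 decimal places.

1. -69.67425, -85.17722
2. -23.79019, -16.81586
3. 12.97800, 16.14250
4. 73.86292, 0.61389

Point 1:
  Lat: 69° + 40/60 + 27.3/3600 = 69 + 0.666667 + 0.007583 = 69.674250
  S → negative
  Longitude: 85° + 10/60 + 38/3600 = 85 + 0.166667 + 0.010556 = 85.177222
  hemisphere W, so the sign is −
Point 2:
  φ: 47′ + 24.7″ = 47.41167′; 23 + 47.41167/60 = 23.790194
  S → negative
  λ: 16 + 48/60 + 57.1/3600 = 16.815861
  hemisphere W, so the sign is −
Point 3:
  Lat: 12° + 58/60 + 40.8/3600 = 12 + 0.966667 + 0.011333 = 12.978000
  N ⇒ keep positive
  Lon: 16° + 8/60 + 33/3600 = 16 + 0.133333 + 0.009167 = 16.142500
  E → positive
Point 4:
  Lat: 73 + 51/60 + 46.5/3600 = 73.862917
  N ⇒ keep positive
  Lon: 36′ + 50″ = 36.83333′; 0 + 36.83333/60 = 0.613889
  E ⇒ keep positive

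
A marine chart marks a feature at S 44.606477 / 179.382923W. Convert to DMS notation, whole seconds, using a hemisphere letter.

44°36′23″ S, 179°22′59″ W

Lat: 0.606477° → 36.38862′; 0.38862 × 60 = 23.32″
Lon: 0.382923° → 22.97538′; 0.97538 × 60 = 58.52″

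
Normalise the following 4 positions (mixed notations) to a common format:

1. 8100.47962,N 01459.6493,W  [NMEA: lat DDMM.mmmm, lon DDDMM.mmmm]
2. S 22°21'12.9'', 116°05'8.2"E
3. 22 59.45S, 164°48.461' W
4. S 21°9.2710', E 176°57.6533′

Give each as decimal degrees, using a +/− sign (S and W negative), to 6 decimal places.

Point 1:
  φ: degrees = first 2 digits = 81, minutes = 0.47962; 81 + 0.47962/60 = 81.0079937
  N → positive
  Longitude: split at 3 digits → 014° and 59.6493′; 14 + 59.6493/60 = 14.9941550
  hemisphere W, so the sign is −
Point 2:
  φ: 22° + 21/60 + 12.9/3600 = 22 + 0.350000 + 0.003583 = 22.3535833
  hemisphere S, so the sign is −
  Lon: 116° + 5/60 + 8.2/3600 = 116 + 0.083333 + 0.002278 = 116.0856111
  E → positive
Point 3:
  φ: 22 + 59.45/60 = 22.9908333
  hemisphere S, so the sign is −
  Longitude: 164 + 48.461/60 = 164.8076833
  hemisphere W, so the sign is −
Point 4:
  Latitude: 9.271′ = 0.154517°; total 21.1545167
  S → negative
  Lon: 176 + 57.6533/60 = 176.9608883
  E → positive

1. 81.007994, -14.994155
2. -22.353583, 116.085611
3. -22.990833, -164.807683
4. -21.154517, 176.960888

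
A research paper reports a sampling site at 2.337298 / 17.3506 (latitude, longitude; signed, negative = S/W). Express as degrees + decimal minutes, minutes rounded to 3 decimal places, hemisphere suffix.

Lat: 2° + 0.337298 × 60 = 2° 20.23788′
Lon: fractional part 0.350600 → 21.03600 minutes

2° 20.238′ N, 17° 21.036′ E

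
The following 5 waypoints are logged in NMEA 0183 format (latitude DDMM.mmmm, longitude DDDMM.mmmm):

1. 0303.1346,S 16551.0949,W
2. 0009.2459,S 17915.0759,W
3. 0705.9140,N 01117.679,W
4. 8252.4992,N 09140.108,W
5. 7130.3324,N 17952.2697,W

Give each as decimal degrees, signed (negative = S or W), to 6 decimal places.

1. -3.052243, -165.851582
2. -0.154098, -179.251265
3. 7.098567, -11.294650
4. 82.874987, -91.668467
5. 71.505540, -179.871162

Point 1:
  Latitude: degrees = first 2 digits = 3, minutes = 3.1346; 3 + 3.1346/60 = 3.0522433
  hemisphere S, so the sign is −
  λ: degrees = first 3 digits = 165, minutes = 51.0949; 165 + 51.0949/60 = 165.8515817
  W ⇒ negate
Point 2:
  Latitude: degrees = first 2 digits = 0, minutes = 9.2459; 0 + 9.2459/60 = 0.1540983
  S ⇒ negate
  Longitude: degrees = first 3 digits = 179, minutes = 15.0759; 179 + 15.0759/60 = 179.2512650
  hemisphere W, so the sign is −
Point 3:
  Lat: degrees = first 2 digits = 7, minutes = 5.914; 7 + 5.914/60 = 7.0985667
  N → positive
  λ: split at 3 digits → 011° and 17.679′; 11 + 17.679/60 = 11.2946500
  W ⇒ negate
Point 4:
  Latitude: degrees = first 2 digits = 82, minutes = 52.4992; 82 + 52.4992/60 = 82.8749867
  N → positive
  Longitude: split at 3 digits → 091° and 40.108′; 91 + 40.108/60 = 91.6684667
  W → negative
Point 5:
  Lat: split at 2 digits → 71° and 30.3324′; 71 + 30.3324/60 = 71.5055400
  N ⇒ keep positive
  λ: degrees = first 3 digits = 179, minutes = 52.2697; 179 + 52.2697/60 = 179.8711617
  W ⇒ negate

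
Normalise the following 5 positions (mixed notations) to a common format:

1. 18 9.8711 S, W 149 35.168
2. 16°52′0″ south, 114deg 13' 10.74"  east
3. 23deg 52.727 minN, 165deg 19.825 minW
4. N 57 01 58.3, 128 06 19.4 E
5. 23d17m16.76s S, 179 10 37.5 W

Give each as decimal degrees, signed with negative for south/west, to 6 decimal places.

1. -18.164518, -149.586133
2. -16.866667, 114.219650
3. 23.878783, -165.330417
4. 57.032861, 128.105389
5. -23.287989, -179.177083

Point 1:
  Latitude: 9.8711′ = 0.164518°; total 18.1645183
  S ⇒ negate
  Lon: 35.168′ = 0.586133°; total 149.5861333
  W → negative
Point 2:
  φ: 16° + 52/60 + 0/3600 = 16 + 0.866667 + 0.000000 = 16.8666667
  hemisphere S, so the sign is −
  λ: 13′ + 10.74″ = 13.17900′; 114 + 13.17900/60 = 114.2196500
  E ⇒ keep positive
Point 3:
  Lat: 52.727′ = 0.878783°; total 23.8787833
  N ⇒ keep positive
  Longitude: 165 + 19.825/60 = 165.3304167
  W → negative
Point 4:
  Latitude: 1′ + 58.3″ = 1.97167′; 57 + 1.97167/60 = 57.0328611
  N → positive
  Lon: 128° + 6/60 + 19.4/3600 = 128 + 0.100000 + 0.005389 = 128.1053889
  E ⇒ keep positive
Point 5:
  Latitude: 23° + 17/60 + 16.76/3600 = 23 + 0.283333 + 0.004656 = 23.2879889
  S ⇒ negate
  Lon: 179° + 10/60 + 37.5/3600 = 179 + 0.166667 + 0.010417 = 179.1770833
  hemisphere W, so the sign is −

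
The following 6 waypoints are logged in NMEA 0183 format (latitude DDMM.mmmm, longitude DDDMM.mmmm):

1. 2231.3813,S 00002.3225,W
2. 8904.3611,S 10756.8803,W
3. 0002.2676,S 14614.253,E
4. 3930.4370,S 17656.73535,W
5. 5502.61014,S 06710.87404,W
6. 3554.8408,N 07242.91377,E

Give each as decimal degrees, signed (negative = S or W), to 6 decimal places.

Point 1:
  Latitude: split at 2 digits → 22° and 31.3813′; 22 + 31.3813/60 = 22.5230217
  S ⇒ negate
  Longitude: degrees = first 3 digits = 0, minutes = 2.3225; 0 + 2.3225/60 = 0.0387083
  W ⇒ negate
Point 2:
  Lat: split at 2 digits → 89° and 4.3611′; 89 + 4.3611/60 = 89.0726850
  S ⇒ negate
  Longitude: degrees = first 3 digits = 107, minutes = 56.8803; 107 + 56.8803/60 = 107.9480050
  hemisphere W, so the sign is −
Point 3:
  Lat: degrees = first 2 digits = 0, minutes = 2.2676; 0 + 2.2676/60 = 0.0377933
  S ⇒ negate
  Lon: split at 3 digits → 146° and 14.253′; 146 + 14.253/60 = 146.2375500
  E → positive
Point 4:
  φ: degrees = first 2 digits = 39, minutes = 30.437; 39 + 30.437/60 = 39.5072833
  hemisphere S, so the sign is −
  Longitude: split at 3 digits → 176° and 56.73535′; 176 + 56.73535/60 = 176.9455892
  W ⇒ negate
Point 5:
  Latitude: split at 2 digits → 55° and 2.61014′; 55 + 2.61014/60 = 55.0435023
  S ⇒ negate
  Longitude: degrees = first 3 digits = 67, minutes = 10.87404; 67 + 10.87404/60 = 67.1812340
  W ⇒ negate
Point 6:
  Latitude: degrees = first 2 digits = 35, minutes = 54.8408; 35 + 54.8408/60 = 35.9140133
  N ⇒ keep positive
  Lon: split at 3 digits → 072° and 42.91377′; 72 + 42.91377/60 = 72.7152295
  E → positive

1. -22.523022, -0.038708
2. -89.072685, -107.948005
3. -0.037793, 146.237550
4. -39.507283, -176.945589
5. -55.043502, -67.181234
6. 35.914013, 72.715230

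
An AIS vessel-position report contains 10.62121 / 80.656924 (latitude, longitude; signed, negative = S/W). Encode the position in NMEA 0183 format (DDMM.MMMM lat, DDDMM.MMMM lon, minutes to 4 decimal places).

1037.2726,N / 08039.4154,E

φ: minutes = (10.621210 − 10) × 60 = 37.272600
Longitude: fractional part 0.656924 → 39.415440 minutes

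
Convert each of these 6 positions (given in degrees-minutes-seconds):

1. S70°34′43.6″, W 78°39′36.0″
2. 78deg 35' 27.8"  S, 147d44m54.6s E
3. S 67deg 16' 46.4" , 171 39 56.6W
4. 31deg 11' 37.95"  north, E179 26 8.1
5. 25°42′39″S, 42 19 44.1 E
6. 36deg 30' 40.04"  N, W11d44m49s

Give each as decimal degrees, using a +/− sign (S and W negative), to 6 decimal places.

1. -70.578778, -78.660000
2. -78.591056, 147.748500
3. -67.279556, -171.665722
4. 31.193875, 179.435583
5. -25.710833, 42.328917
6. 36.511122, -11.746944

Point 1:
  φ: 34′ + 43.6″ = 34.72667′; 70 + 34.72667/60 = 70.5787778
  S → negative
  Longitude: 39′ + 36″ = 39.60000′; 78 + 39.60000/60 = 78.6600000
  hemisphere W, so the sign is −
Point 2:
  Lat: 78 + 35/60 + 27.8/3600 = 78.5910556
  S ⇒ negate
  Lon: 147° + 44/60 + 54.6/3600 = 147 + 0.733333 + 0.015167 = 147.7485000
  E → positive
Point 3:
  Latitude: 67 + 16/60 + 46.4/3600 = 67.2795556
  hemisphere S, so the sign is −
  Lon: 171 + 39/60 + 56.6/3600 = 171.6657222
  W → negative
Point 4:
  Latitude: 31° + 11/60 + 37.95/3600 = 31 + 0.183333 + 0.010542 = 31.1938750
  N ⇒ keep positive
  λ: 179° + 26/60 + 8.1/3600 = 179 + 0.433333 + 0.002250 = 179.4355833
  E ⇒ keep positive
Point 5:
  Lat: 42′ + 39″ = 42.65000′; 25 + 42.65000/60 = 25.7108333
  hemisphere S, so the sign is −
  λ: 19′ + 44.1″ = 19.73500′; 42 + 19.73500/60 = 42.3289167
  E → positive
Point 6:
  Lat: 30′ + 40.04″ = 30.66733′; 36 + 30.66733/60 = 36.5111222
  N ⇒ keep positive
  Lon: 11° + 44/60 + 49/3600 = 11 + 0.733333 + 0.013611 = 11.7469444
  hemisphere W, so the sign is −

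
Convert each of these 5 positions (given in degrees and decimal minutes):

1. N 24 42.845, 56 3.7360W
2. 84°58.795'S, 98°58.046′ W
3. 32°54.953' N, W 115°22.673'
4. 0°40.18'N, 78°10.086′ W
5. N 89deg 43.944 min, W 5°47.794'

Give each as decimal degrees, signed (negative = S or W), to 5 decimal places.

Point 1:
  φ: 24 + 42.845/60 = 24.714083
  N → positive
  Longitude: 3.736′ = 0.062267°; total 56.062267
  W → negative
Point 2:
  Latitude: 58.795′ = 0.979917°; total 84.979917
  S → negative
  Lon: 98 + 58.046/60 = 98.967433
  W → negative
Point 3:
  φ: 32 + 54.953/60 = 32.915883
  N → positive
  λ: 22.673′ = 0.377883°; total 115.377883
  W ⇒ negate
Point 4:
  Lat: 0 + 40.18/60 = 0.669667
  N → positive
  Lon: 10.086′ = 0.168100°; total 78.168100
  W ⇒ negate
Point 5:
  Lat: 89 + 43.944/60 = 89.732400
  N → positive
  Longitude: 47.794′ = 0.796567°; total 5.796567
  W ⇒ negate

1. 24.71408, -56.06227
2. -84.97992, -98.96743
3. 32.91588, -115.37788
4. 0.66967, -78.16810
5. 89.73240, -5.79657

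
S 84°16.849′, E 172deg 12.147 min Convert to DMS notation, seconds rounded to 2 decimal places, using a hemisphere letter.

Latitude: 16.84900′ → 16′ and 0.84900 × 60 = 50.9400″
λ: 12.14700′ → 12′ and 0.14700 × 60 = 8.8200″

84°16′50.94″ S, 172°12′8.82″ E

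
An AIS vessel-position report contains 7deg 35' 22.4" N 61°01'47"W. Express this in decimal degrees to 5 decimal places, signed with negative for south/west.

7.58956, -61.02972

Lat: 35′ + 22.4″ = 35.37333′; 7 + 35.37333/60 = 7.589556
N ⇒ keep positive
Lon: 61° + 1/60 + 47/3600 = 61 + 0.016667 + 0.013056 = 61.029722
W ⇒ negate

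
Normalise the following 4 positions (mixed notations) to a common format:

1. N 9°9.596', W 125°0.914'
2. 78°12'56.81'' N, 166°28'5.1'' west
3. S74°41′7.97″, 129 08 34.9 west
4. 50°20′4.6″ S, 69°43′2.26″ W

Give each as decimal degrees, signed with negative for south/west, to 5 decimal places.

1. 9.15993, -125.01523
2. 78.21578, -166.46808
3. -74.68555, -129.14303
4. -50.33461, -69.71729

Point 1:
  Latitude: 9 + 9.596/60 = 9.159933
  N ⇒ keep positive
  Longitude: 0.914′ = 0.015233°; total 125.015233
  hemisphere W, so the sign is −
Point 2:
  Latitude: 12′ + 56.81″ = 12.94683′; 78 + 12.94683/60 = 78.215781
  N ⇒ keep positive
  Lon: 28′ + 5.1″ = 28.08500′; 166 + 28.08500/60 = 166.468083
  W → negative
Point 3:
  φ: 74 + 41/60 + 7.97/3600 = 74.685547
  S ⇒ negate
  λ: 129° + 8/60 + 34.9/3600 = 129 + 0.133333 + 0.009694 = 129.143028
  W → negative
Point 4:
  Lat: 20′ + 4.6″ = 20.07667′; 50 + 20.07667/60 = 50.334611
  S ⇒ negate
  λ: 43′ + 2.26″ = 43.03767′; 69 + 43.03767/60 = 69.717294
  hemisphere W, so the sign is −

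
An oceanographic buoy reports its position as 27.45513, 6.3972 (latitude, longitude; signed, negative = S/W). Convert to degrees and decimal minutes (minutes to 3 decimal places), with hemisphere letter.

Lat: fractional part 0.455130 → 27.30780 minutes
λ: fractional part 0.397200 → 23.83200 minutes

27° 27.308′ N, 6° 23.832′ E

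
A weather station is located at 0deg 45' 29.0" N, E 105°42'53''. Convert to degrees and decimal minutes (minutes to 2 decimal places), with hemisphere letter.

φ: seconds/60 = 0.48333; minutes = 45 + 0.48333 = 45.4833
λ: seconds/60 = 0.88333; minutes = 42 + 0.88333 = 42.8833

0° 45.48′ N, 105° 42.88′ E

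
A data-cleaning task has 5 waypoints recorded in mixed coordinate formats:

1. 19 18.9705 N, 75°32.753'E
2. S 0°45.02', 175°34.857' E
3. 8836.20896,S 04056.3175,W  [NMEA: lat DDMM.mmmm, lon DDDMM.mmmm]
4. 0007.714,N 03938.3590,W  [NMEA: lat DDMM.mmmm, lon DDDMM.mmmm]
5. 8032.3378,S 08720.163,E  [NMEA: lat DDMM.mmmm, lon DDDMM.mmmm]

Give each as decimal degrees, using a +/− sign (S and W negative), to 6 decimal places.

Point 1:
  Lat: 18.9705′ = 0.316175°; total 19.3161750
  N ⇒ keep positive
  Longitude: 75 + 32.753/60 = 75.5458833
  E → positive
Point 2:
  φ: 0 + 45.02/60 = 0.7503333
  S → negative
  λ: 34.857′ = 0.580950°; total 175.5809500
  E → positive
Point 3:
  Lat: split at 2 digits → 88° and 36.20896′; 88 + 36.20896/60 = 88.6034827
  S → negative
  Longitude: degrees = first 3 digits = 40, minutes = 56.3175; 40 + 56.3175/60 = 40.9386250
  W → negative
Point 4:
  Lat: degrees = first 2 digits = 0, minutes = 7.714; 0 + 7.714/60 = 0.1285667
  N → positive
  λ: split at 3 digits → 039° and 38.359′; 39 + 38.359/60 = 39.6393167
  W → negative
Point 5:
  Latitude: split at 2 digits → 80° and 32.3378′; 80 + 32.3378/60 = 80.5389633
  S ⇒ negate
  Lon: split at 3 digits → 087° and 20.163′; 87 + 20.163/60 = 87.3360500
  E → positive

1. 19.316175, 75.545883
2. -0.750333, 175.580950
3. -88.603483, -40.938625
4. 0.128567, -39.639317
5. -80.538963, 87.336050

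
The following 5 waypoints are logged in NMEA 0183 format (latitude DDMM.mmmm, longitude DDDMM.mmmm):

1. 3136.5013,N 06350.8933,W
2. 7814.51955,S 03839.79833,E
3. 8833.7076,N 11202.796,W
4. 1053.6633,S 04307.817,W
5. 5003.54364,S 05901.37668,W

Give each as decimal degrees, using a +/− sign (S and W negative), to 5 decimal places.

Point 1:
  Latitude: split at 2 digits → 31° and 36.5013′; 31 + 36.5013/60 = 31.608355
  N → positive
  λ: degrees = first 3 digits = 63, minutes = 50.8933; 63 + 50.8933/60 = 63.848222
  W → negative
Point 2:
  Lat: degrees = first 2 digits = 78, minutes = 14.51955; 78 + 14.51955/60 = 78.241993
  hemisphere S, so the sign is −
  Longitude: degrees = first 3 digits = 38, minutes = 39.79833; 38 + 39.79833/60 = 38.663306
  E → positive
Point 3:
  Lat: split at 2 digits → 88° and 33.7076′; 88 + 33.7076/60 = 88.561793
  N ⇒ keep positive
  Lon: split at 3 digits → 112° and 2.796′; 112 + 2.796/60 = 112.046600
  W → negative
Point 4:
  φ: degrees = first 2 digits = 10, minutes = 53.6633; 10 + 53.6633/60 = 10.894388
  S ⇒ negate
  Longitude: degrees = first 3 digits = 43, minutes = 7.817; 43 + 7.817/60 = 43.130283
  W → negative
Point 5:
  Lat: split at 2 digits → 50° and 3.54364′; 50 + 3.54364/60 = 50.059061
  S ⇒ negate
  Longitude: degrees = first 3 digits = 59, minutes = 1.37668; 59 + 1.37668/60 = 59.022945
  W ⇒ negate

1. 31.60836, -63.84822
2. -78.24199, 38.66331
3. 88.56179, -112.04660
4. -10.89439, -43.13028
5. -50.05906, -59.02294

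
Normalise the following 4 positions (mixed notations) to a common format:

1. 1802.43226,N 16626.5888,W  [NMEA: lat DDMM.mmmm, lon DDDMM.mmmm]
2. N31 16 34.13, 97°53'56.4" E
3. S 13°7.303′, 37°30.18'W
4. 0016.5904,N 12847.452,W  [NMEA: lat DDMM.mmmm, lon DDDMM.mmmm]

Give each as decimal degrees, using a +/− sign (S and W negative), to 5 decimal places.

1. 18.04054, -166.44315
2. 31.27615, 97.89900
3. -13.12172, -37.50300
4. 0.27651, -128.79087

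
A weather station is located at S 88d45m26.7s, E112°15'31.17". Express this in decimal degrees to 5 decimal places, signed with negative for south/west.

Latitude: 88 + 45/60 + 26.7/3600 = 88.757417
hemisphere S, so the sign is −
λ: 15′ + 31.17″ = 15.51950′; 112 + 15.51950/60 = 112.258658
E → positive

-88.75742, 112.25866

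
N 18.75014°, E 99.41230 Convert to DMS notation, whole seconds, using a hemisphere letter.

18°45′1″ N, 99°24′44″ E

Latitude: 0.750140° → 45.00840′; 0.00840 × 60 = 0.50″
Lon: 0.412300 × 60 = 24.73800′ → 24′, remainder × 60 = 44.28″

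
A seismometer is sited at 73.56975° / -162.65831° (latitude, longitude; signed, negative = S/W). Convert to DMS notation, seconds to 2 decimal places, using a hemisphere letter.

Latitude: 0.569750 × 60 = 34.18500′ → 34′, remainder × 60 = 11.1000″
Longitude is negative → W; |value| = 162.658310
Longitude: 0.658310° → 39.49860′; 0.49860 × 60 = 29.9160″

73°34′11.10″ N, 162°39′29.92″ W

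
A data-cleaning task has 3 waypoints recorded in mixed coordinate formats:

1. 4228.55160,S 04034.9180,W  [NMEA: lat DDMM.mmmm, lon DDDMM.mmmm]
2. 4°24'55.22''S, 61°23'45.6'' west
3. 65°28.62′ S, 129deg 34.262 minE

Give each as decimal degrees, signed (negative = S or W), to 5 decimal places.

1. -42.47586, -40.58197
2. -4.41534, -61.39600
3. -65.47700, 129.57103

Point 1:
  Lat: split at 2 digits → 42° and 28.5516′; 42 + 28.5516/60 = 42.475860
  hemisphere S, so the sign is −
  Longitude: split at 3 digits → 040° and 34.918′; 40 + 34.918/60 = 40.581967
  hemisphere W, so the sign is −
Point 2:
  Latitude: 4 + 24/60 + 55.22/3600 = 4.415339
  S ⇒ negate
  Lon: 61 + 23/60 + 45.6/3600 = 61.396000
  W ⇒ negate
Point 3:
  φ: 28.62′ = 0.477000°; total 65.477000
  S ⇒ negate
  λ: 129 + 34.262/60 = 129.571033
  E ⇒ keep positive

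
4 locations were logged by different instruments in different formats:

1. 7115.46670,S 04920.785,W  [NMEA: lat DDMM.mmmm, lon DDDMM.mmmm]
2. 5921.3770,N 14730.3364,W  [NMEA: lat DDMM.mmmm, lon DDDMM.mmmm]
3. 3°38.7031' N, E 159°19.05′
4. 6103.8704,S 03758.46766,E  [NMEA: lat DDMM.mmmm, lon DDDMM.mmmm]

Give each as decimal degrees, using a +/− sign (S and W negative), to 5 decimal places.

1. -71.25778, -49.34642
2. 59.35628, -147.50561
3. 3.64505, 159.31750
4. -61.06451, 37.97446

Point 1:
  φ: split at 2 digits → 71° and 15.4667′; 71 + 15.4667/60 = 71.257778
  S → negative
  λ: split at 3 digits → 049° and 20.785′; 49 + 20.785/60 = 49.346417
  W ⇒ negate
Point 2:
  Lat: split at 2 digits → 59° and 21.377′; 59 + 21.377/60 = 59.356283
  N ⇒ keep positive
  Longitude: degrees = first 3 digits = 147, minutes = 30.3364; 147 + 30.3364/60 = 147.505607
  hemisphere W, so the sign is −
Point 3:
  Latitude: 38.7031′ = 0.645052°; total 3.645052
  N ⇒ keep positive
  Lon: 19.05′ = 0.317500°; total 159.317500
  E ⇒ keep positive
Point 4:
  Latitude: split at 2 digits → 61° and 3.8704′; 61 + 3.8704/60 = 61.064507
  S ⇒ negate
  λ: degrees = first 3 digits = 37, minutes = 58.46766; 37 + 58.46766/60 = 37.974461
  E ⇒ keep positive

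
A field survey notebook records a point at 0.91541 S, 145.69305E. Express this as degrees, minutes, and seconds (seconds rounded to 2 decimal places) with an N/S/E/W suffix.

φ: 0.915410° → 54.92460′; 0.92460 × 60 = 55.4760″
Lon: 0.693050 × 60 = 41.58300′ → 41′, remainder × 60 = 34.9800″

0°54′55.48″ S, 145°41′34.98″ E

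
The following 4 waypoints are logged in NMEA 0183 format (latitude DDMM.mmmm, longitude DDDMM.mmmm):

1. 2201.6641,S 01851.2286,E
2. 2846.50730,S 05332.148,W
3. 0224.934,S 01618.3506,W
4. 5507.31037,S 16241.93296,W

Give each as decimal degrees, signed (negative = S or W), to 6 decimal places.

1. -22.027735, 18.853810
2. -28.775122, -53.535800
3. -2.415567, -16.305843
4. -55.121840, -162.698883

Point 1:
  φ: split at 2 digits → 22° and 1.6641′; 22 + 1.6641/60 = 22.0277350
  hemisphere S, so the sign is −
  Lon: split at 3 digits → 018° and 51.2286′; 18 + 51.2286/60 = 18.8538100
  E ⇒ keep positive
Point 2:
  Latitude: degrees = first 2 digits = 28, minutes = 46.5073; 28 + 46.5073/60 = 28.7751217
  S ⇒ negate
  Longitude: degrees = first 3 digits = 53, minutes = 32.148; 53 + 32.148/60 = 53.5358000
  hemisphere W, so the sign is −
Point 3:
  φ: split at 2 digits → 02° and 24.934′; 2 + 24.934/60 = 2.4155667
  S ⇒ negate
  Longitude: degrees = first 3 digits = 16, minutes = 18.3506; 16 + 18.3506/60 = 16.3058433
  hemisphere W, so the sign is −
Point 4:
  Lat: degrees = first 2 digits = 55, minutes = 7.31037; 55 + 7.31037/60 = 55.1218395
  S → negative
  Longitude: split at 3 digits → 162° and 41.93296′; 162 + 41.93296/60 = 162.6988827
  W ⇒ negate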